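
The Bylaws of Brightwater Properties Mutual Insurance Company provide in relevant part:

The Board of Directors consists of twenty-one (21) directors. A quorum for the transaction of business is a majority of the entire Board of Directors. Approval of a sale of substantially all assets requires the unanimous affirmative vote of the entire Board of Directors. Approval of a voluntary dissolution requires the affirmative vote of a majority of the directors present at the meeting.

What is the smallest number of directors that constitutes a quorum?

A majority of 21 is 11.

11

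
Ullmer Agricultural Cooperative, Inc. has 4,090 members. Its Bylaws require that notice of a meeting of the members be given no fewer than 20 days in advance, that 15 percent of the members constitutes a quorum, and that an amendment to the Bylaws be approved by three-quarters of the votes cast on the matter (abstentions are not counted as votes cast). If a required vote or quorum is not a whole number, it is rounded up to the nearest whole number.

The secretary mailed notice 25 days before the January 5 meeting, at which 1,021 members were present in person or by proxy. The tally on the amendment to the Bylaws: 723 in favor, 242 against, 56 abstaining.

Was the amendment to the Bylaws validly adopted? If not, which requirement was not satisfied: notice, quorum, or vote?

Invalid — vote requirement not satisfied.

Notice: 25 days given; 20 required. Satisfied.
Quorum: 15% of 4,090 = 613.50, rounded up to 614; 1,021 present. Satisfied.
Vote: requires three-fourths of the votes cast (1,021 − 56 abstaining = 965); 3/4 of 965 = 723.75, rounded up to 724, so 724 needed; 723 in favor. Not satisfied.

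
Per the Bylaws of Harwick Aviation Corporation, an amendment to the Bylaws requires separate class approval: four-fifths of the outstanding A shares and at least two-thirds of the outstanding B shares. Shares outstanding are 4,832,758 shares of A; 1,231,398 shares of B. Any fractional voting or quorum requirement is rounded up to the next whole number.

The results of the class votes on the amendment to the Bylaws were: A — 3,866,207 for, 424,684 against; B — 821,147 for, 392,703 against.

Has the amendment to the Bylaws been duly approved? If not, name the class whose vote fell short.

A: 4/5 of 4832758 = 3866206.40, rounded up to 3866207; 3,866,207 required, 3,866,207 in favor — approved.
B: 2/3 of 1231398 = 820932; 820,932 required, 821,147 in favor — approved.

Approved — every class gave the required vote.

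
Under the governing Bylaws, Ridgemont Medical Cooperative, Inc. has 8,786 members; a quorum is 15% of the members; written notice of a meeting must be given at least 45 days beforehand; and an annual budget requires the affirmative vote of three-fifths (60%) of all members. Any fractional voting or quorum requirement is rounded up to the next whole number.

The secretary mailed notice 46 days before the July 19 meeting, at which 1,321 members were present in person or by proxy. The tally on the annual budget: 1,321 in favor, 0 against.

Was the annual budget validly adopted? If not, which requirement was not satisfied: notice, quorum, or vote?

Notice: 46 days given; 45 required. Satisfied.
Quorum: 15% of 8,786 = 1,317.90, rounded up to 1,318; 1,321 present. Satisfied.
Vote: requires three-fifths of all members (8,786); 3/5 of 8786 = 5271.60, rounded up to 5272, so 5,272 needed; 1,321 in favor. Not satisfied.

Invalid — vote requirement not satisfied.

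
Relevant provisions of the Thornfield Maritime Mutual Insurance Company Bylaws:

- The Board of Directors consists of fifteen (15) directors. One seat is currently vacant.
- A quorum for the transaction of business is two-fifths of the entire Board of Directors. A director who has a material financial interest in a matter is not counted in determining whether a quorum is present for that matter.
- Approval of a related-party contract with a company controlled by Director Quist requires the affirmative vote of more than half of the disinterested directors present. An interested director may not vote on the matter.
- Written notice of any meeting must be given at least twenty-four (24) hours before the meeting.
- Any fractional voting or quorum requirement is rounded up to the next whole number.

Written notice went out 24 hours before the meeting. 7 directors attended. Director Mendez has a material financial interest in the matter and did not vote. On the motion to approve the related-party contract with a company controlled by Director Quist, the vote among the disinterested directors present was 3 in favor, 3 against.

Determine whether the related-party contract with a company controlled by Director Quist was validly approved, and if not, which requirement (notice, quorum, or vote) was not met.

Notice: 24 hours given; 24 required (24 ≥ 24). Satisfied.
Quorum: 7 present, but the 1 interested director does not count, leaving 6. Quorum is 6. Satisfied.
Vote: the related-party contract with a company controlled by Director Quist requires a majority of the disinterested directors present (7 − 1 = 6). A majority of 6 is 4, so 4 affirmative votes are needed; 3 voted in favor. Not satisfied.

Invalid — vote requirement not satisfied.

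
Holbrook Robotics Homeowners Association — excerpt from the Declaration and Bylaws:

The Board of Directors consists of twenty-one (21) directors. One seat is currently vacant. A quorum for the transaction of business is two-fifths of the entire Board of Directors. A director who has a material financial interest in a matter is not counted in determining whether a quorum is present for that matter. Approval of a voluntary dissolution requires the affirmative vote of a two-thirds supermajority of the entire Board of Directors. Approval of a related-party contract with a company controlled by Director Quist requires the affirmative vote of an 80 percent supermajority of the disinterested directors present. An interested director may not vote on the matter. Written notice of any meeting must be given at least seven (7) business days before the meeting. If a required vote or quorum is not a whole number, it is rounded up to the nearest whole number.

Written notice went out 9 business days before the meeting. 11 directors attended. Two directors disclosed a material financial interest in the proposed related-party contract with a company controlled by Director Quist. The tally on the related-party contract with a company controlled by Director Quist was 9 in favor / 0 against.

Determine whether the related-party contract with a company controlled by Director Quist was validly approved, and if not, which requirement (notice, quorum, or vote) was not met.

Notice: 9 business days given; 7 required (9 ≥ 7). Satisfied.
Quorum: 11 present, but the 2 interested directors do not count, leaving 9. Quorum is 9. Satisfied.
Vote: the related-party contract with a company controlled by Director Quist requires four-fifths of the disinterested directors present (11 − 2 = 9). 4/5 of 9 = 7.20, rounded up to 8, so 8 affirmative votes are needed; 9 voted in favor. Satisfied.

Valid — all requirements satisfied.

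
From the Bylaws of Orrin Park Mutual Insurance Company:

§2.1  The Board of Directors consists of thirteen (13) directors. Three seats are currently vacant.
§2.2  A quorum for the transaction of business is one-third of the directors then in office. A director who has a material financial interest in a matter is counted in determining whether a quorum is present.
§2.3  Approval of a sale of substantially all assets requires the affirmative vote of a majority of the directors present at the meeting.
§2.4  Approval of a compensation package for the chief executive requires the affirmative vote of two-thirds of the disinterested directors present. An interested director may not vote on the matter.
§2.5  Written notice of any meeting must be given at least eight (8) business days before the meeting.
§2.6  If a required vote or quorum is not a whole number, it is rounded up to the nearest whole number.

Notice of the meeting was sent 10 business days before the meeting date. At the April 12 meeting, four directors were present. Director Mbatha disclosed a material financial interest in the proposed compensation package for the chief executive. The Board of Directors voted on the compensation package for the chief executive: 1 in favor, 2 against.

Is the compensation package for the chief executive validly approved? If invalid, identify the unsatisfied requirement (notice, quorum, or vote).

Notice: 10 business days given; 8 required (10 ≥ 8). Satisfied.
Quorum: 4 present (interested directors count toward quorum); quorum is 4. Satisfied.
Vote: the compensation package for the chief executive requires two-thirds of the disinterested directors present (4 − 1 = 3). 2/3 of 3 = 2, so 2 affirmative votes are needed; 1 voted in favor. Not satisfied.

Invalid — vote requirement not satisfied.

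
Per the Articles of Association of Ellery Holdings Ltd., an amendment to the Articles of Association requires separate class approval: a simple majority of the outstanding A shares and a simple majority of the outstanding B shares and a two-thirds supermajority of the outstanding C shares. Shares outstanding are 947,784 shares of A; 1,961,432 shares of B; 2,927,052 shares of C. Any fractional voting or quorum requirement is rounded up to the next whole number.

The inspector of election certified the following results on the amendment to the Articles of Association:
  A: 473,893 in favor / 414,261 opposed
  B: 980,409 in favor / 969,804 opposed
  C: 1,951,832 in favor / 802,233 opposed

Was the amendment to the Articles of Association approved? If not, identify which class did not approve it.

A: a majority of 947784 is 473893; 473,893 required, 473,893 in favor — approved.
B: a majority of 1961432 is 980717; 980,717 required, 980,409 in favor — not approved.
C: 2/3 of 2927052 = 1951368; 1,951,368 required, 1,951,832 in favor — approved.

Not approved — the B shares did not give the required vote.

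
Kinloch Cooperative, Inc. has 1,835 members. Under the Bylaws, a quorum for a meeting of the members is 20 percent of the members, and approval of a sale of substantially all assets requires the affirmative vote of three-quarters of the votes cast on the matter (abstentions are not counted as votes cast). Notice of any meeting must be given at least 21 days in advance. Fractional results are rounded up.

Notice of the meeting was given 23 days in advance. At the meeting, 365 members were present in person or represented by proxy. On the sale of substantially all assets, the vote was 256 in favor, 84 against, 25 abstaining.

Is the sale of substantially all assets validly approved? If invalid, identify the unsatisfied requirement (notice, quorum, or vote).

Invalid — quorum requirement not satisfied.

Notice: 23 days given; 21 required. Satisfied.
Quorum: 20% of 1,835 = 367; 365 present. Not satisfied.
Vote: requires three-fourths of the votes cast (365 − 25 abstaining = 340); 3/4 of 340 = 255, so 255 needed; 256 in favor. Satisfied.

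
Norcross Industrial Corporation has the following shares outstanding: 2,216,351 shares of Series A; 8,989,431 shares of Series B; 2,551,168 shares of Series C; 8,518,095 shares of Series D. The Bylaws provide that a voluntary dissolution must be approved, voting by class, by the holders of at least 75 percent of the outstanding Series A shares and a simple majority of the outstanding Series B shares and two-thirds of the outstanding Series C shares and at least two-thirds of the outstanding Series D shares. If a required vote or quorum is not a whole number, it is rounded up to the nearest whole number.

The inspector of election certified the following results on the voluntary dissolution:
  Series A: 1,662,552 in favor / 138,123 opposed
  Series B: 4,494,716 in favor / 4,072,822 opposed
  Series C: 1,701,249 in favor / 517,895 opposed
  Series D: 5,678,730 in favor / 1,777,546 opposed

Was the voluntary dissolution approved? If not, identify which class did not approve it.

Approved — every class gave the required vote.

Series A: 3/4 of 2216351 = 1662263.25, rounded up to 1662264; 1,662,264 required, 1,662,552 in favor — approved.
Series B: a majority of 8989431 is 4494716; 4,494,716 required, 4,494,716 in favor — approved.
Series C: 2/3 of 2551168 = 1700778.67, rounded up to 1700779; 1,700,779 required, 1,701,249 in favor — approved.
Series D: 2/3 of 8518095 = 5678730; 5,678,730 required, 5,678,730 in favor — approved.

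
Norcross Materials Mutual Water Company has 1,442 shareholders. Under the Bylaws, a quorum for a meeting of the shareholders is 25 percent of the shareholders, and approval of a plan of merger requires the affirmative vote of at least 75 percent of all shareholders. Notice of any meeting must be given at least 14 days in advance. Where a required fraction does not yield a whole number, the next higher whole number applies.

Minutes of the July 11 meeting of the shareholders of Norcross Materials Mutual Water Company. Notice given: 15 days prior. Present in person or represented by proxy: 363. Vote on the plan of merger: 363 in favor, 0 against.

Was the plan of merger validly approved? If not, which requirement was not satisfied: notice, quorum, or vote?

Notice: 15 days given; 14 required. Satisfied.
Quorum: 25% of 1,442 = 360.50, rounded up to 361; 363 present. Satisfied.
Vote: requires three-fourths of all shareholders (1,442); 3/4 of 1442 = 1081.50, rounded up to 1082, so 1,082 needed; 363 in favor. Not satisfied.

Invalid — vote requirement not satisfied.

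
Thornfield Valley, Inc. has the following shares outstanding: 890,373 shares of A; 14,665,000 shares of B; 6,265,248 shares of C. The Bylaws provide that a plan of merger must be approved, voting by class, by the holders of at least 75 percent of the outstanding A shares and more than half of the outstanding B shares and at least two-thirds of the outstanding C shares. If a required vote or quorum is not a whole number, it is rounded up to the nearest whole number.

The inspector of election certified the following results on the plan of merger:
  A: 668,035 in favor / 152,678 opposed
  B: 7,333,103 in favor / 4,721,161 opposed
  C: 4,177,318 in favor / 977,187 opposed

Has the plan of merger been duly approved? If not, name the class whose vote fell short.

Approved — every class gave the required vote.

A: 3/4 of 890373 = 667779.75, rounded up to 667780; 667,780 required, 668,035 in favor — approved.
B: a majority of 14665000 is 7332501; 7,332,501 required, 7,333,103 in favor — approved.
C: 2/3 of 6265248 = 4176832; 4,176,832 required, 4,177,318 in favor — approved.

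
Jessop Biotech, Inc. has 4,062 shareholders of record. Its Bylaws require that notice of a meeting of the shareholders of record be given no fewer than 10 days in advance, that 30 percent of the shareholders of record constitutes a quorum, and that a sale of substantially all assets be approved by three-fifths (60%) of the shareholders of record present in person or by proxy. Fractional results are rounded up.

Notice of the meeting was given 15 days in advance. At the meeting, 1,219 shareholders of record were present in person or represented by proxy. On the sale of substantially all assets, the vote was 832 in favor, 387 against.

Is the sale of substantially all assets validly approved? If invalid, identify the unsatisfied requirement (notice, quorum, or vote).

Valid — all requirements satisfied.

Notice: 15 days given; 10 required. Satisfied.
Quorum: 30% of 4,062 = 1,218.60, rounded up to 1,219; 1,219 present. Satisfied.
Vote: requires three-fifths of those present (1,219); 3/5 of 1219 = 731.40, rounded up to 732, so 732 needed; 832 in favor. Satisfied.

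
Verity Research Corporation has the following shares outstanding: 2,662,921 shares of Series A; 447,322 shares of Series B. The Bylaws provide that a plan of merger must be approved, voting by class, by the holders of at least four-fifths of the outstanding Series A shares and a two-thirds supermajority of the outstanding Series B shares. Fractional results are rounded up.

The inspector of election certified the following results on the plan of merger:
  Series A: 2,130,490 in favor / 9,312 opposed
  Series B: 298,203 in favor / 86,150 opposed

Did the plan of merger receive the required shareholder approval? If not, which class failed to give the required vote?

Series A: 4/5 of 2662921 = 2130336.80, rounded up to 2130337; 2,130,337 required, 2,130,490 in favor — approved.
Series B: 2/3 of 447322 = 298214.67, rounded up to 298215; 298,215 required, 298,203 in favor — not approved.

Not approved — the Series B shares did not give the required vote.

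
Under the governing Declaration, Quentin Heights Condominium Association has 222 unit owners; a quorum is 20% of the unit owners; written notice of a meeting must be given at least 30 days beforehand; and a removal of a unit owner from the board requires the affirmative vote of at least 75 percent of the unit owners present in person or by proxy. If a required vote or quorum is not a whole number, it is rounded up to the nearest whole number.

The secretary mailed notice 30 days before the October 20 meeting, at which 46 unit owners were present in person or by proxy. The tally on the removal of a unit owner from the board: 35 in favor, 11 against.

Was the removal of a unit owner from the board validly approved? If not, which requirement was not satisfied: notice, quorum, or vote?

Valid — all requirements satisfied.

Notice: 30 days given; 30 required. Satisfied.
Quorum: 20% of 222 = 44.40, rounded up to 45; 46 present. Satisfied.
Vote: requires three-fourths of those present (46); 3/4 of 46 = 34.50, rounded up to 35, so 35 needed; 35 in favor. Satisfied.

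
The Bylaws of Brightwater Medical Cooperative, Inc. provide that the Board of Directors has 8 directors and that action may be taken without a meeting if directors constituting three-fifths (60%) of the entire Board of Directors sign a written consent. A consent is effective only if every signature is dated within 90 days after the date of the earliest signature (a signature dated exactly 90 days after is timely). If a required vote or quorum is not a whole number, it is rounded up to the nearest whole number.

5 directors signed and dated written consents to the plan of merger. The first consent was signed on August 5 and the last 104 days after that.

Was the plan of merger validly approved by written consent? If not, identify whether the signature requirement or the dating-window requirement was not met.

Signatures required: three-fifths (60%) of 8 — 3/5 of 8 = 4.80, rounded up to 5, so 5 needed; 5 signed. Sufficient.
Dating window: the latest signature is 104 days after the earliest; the limit is 90 days. Outside the window.

Not effective — dating-window requirement not satisfied.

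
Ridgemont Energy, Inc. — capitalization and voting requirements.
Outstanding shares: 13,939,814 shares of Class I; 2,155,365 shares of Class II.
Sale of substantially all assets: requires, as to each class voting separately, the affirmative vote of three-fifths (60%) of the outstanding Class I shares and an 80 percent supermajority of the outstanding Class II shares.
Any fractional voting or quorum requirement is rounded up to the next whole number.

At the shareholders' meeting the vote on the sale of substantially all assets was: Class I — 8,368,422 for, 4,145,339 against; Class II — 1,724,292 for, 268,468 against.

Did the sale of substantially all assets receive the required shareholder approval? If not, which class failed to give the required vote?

Approved — every class gave the required vote.

Class I: 3/5 of 13939814 = 8363888.40, rounded up to 8363889; 8,363,889 required, 8,368,422 in favor — approved.
Class II: 4/5 of 2155365 = 1724292; 1,724,292 required, 1,724,292 in favor — approved.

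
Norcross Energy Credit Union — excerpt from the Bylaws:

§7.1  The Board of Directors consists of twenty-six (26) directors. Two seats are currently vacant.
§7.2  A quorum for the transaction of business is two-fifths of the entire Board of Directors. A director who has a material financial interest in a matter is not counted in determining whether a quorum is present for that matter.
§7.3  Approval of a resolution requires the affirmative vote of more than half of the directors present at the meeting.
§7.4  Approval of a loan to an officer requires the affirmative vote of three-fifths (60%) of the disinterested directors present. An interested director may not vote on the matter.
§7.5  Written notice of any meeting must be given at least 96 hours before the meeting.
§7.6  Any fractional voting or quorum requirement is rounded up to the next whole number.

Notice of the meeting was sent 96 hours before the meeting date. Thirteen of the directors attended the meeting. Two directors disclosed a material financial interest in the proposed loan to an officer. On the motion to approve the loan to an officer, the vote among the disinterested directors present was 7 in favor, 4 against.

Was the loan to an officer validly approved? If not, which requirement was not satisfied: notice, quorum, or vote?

Valid — all requirements satisfied.

Notice: 96 hours given; 96 required (96 ≥ 96). Satisfied.
Quorum: 13 present, but the 2 interested directors do not count, leaving 11. Quorum is 11. Satisfied.
Vote: the loan to an officer requires three-fifths of the disinterested directors present (13 − 2 = 11). 3/5 of 11 = 6.60, rounded up to 7, so 7 affirmative votes are needed; 7 voted in favor. Satisfied.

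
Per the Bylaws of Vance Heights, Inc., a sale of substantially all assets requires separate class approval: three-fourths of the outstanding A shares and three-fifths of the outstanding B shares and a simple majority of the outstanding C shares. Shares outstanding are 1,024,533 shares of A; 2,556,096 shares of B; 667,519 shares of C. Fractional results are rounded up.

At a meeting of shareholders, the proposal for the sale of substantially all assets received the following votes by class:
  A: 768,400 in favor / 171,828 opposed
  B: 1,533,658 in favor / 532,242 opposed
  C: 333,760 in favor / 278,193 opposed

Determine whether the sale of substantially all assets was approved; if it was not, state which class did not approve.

A: 3/4 of 1024533 = 768399.75, rounded up to 768400; 768,400 required, 768,400 in favor — approved.
B: 3/5 of 2556096 = 1533657.60, rounded up to 1533658; 1,533,658 required, 1,533,658 in favor — approved.
C: a majority of 667519 is 333760; 333,760 required, 333,760 in favor — approved.

Approved — every class gave the required vote.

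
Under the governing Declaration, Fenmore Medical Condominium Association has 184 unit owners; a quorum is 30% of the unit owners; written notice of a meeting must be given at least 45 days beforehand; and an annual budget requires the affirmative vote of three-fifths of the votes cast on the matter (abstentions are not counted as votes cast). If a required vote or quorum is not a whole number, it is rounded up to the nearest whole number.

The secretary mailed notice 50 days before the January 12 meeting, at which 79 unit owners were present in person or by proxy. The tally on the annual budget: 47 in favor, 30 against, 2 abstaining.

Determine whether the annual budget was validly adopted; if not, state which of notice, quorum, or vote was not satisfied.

Valid — all requirements satisfied.

Notice: 50 days given; 45 required. Satisfied.
Quorum: 30% of 184 = 55.20, rounded up to 56; 79 present. Satisfied.
Vote: requires three-fifths of the votes cast (79 − 2 abstaining = 77); 3/5 of 77 = 46.20, rounded up to 47, so 47 needed; 47 in favor. Satisfied.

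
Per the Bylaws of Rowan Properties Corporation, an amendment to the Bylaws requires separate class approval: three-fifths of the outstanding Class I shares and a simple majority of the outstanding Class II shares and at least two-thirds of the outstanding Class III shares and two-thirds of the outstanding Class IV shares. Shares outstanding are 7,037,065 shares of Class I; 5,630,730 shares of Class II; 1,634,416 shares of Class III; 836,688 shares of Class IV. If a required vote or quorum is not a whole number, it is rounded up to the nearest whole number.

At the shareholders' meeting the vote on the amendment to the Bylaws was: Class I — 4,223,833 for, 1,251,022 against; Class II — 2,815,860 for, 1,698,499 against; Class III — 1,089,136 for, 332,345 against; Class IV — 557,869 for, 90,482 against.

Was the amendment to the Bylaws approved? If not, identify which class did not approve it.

Class I: 3/5 of 7037065 = 4222239; 4,222,239 required, 4,223,833 in favor — approved.
Class II: a majority of 5630730 is 2815366; 2,815,366 required, 2,815,860 in favor — approved.
Class III: 2/3 of 1634416 = 1089610.67, rounded up to 1089611; 1,089,611 required, 1,089,136 in favor — not approved.
Class IV: 2/3 of 836688 = 557792; 557,792 required, 557,869 in favor — approved.

Not approved — the Class III shares did not give the required vote.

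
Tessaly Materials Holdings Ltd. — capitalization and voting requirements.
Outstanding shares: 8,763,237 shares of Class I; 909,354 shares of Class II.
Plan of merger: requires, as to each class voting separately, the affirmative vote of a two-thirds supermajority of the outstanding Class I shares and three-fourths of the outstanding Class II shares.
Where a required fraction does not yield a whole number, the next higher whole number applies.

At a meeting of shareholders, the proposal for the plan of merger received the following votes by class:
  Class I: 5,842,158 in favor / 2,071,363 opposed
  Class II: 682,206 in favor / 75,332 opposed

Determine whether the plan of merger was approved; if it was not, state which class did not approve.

Approved — every class gave the required vote.

Class I: 2/3 of 8763237 = 5842158; 5,842,158 required, 5,842,158 in favor — approved.
Class II: 3/4 of 909354 = 682015.50, rounded up to 682016; 682,016 required, 682,206 in favor — approved.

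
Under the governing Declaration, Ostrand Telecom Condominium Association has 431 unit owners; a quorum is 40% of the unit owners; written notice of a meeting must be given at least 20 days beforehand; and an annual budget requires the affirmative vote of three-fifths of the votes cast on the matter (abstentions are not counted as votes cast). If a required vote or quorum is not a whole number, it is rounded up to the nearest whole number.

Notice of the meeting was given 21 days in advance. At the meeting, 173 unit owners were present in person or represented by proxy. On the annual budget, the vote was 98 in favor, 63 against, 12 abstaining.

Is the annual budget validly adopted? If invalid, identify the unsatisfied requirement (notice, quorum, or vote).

Valid — all requirements satisfied.

Notice: 21 days given; 20 required. Satisfied.
Quorum: 40% of 431 = 172.40, rounded up to 173; 173 present. Satisfied.
Vote: requires three-fifths of the votes cast (173 − 12 abstaining = 161); 3/5 of 161 = 96.60, rounded up to 97, so 97 needed; 98 in favor. Satisfied.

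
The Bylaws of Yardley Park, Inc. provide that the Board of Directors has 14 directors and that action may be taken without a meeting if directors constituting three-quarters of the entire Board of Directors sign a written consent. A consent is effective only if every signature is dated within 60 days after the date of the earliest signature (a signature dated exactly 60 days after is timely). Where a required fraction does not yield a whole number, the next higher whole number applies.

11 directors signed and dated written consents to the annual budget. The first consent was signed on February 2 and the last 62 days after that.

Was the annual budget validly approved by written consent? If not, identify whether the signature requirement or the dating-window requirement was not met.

Not effective — dating-window requirement not satisfied.

Signatures required: three-quarters of 14 — 3/4 of 14 = 10.50, rounded up to 11, so 11 needed; 11 signed. Sufficient.
Dating window: the latest signature is 62 days after the earliest; the limit is 60 days. Outside the window.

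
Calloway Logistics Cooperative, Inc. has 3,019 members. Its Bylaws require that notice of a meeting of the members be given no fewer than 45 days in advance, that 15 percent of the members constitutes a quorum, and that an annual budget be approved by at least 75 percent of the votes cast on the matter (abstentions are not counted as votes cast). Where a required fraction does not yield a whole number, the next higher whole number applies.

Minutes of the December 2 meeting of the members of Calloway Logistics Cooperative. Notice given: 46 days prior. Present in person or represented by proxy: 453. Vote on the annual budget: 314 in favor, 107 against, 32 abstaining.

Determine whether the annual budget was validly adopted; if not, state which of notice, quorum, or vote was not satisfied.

Notice: 46 days given; 45 required. Satisfied.
Quorum: 15% of 3,019 = 452.85, rounded up to 453; 453 present. Satisfied.
Vote: requires three-fourths of the votes cast (453 − 32 abstaining = 421); 3/4 of 421 = 315.75, rounded up to 316, so 316 needed; 314 in favor. Not satisfied.

Invalid — vote requirement not satisfied.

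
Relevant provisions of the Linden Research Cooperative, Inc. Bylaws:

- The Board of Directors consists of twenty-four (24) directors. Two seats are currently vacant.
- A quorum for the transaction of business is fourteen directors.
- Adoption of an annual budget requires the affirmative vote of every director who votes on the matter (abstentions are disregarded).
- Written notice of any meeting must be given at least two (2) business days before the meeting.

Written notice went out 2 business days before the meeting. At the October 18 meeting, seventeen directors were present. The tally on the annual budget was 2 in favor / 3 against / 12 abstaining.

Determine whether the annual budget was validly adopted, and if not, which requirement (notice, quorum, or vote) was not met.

Notice: 2 business days given; 2 required (2 ≥ 2). Satisfied.
Quorum: 17 present; quorum is 14. Satisfied.
Vote: the annual budget requires the unanimous vote of the votes cast (17 present − 12 abstaining = 5). Unanimous means all 5, so 5 affirmative votes are needed; 2 voted in favor. Not satisfied.

Invalid — vote requirement not satisfied.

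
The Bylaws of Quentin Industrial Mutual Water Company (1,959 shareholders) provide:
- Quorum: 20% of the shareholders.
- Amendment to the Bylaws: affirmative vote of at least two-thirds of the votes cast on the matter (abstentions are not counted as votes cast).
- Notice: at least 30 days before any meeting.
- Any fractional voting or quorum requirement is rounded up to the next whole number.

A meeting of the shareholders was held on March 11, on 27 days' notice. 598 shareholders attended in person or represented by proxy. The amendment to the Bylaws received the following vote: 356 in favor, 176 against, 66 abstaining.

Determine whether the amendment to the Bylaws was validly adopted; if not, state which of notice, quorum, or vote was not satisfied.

Notice: 27 days given; 30 required. Not satisfied.
Quorum: 20% of 1,959 = 391.80, rounded up to 392; 598 present. Satisfied.
Vote: requires two-thirds of the votes cast (598 − 66 abstaining = 532); 2/3 of 532 = 354.67, rounded up to 355, so 355 needed; 356 in favor. Satisfied.

Invalid — notice requirement not satisfied.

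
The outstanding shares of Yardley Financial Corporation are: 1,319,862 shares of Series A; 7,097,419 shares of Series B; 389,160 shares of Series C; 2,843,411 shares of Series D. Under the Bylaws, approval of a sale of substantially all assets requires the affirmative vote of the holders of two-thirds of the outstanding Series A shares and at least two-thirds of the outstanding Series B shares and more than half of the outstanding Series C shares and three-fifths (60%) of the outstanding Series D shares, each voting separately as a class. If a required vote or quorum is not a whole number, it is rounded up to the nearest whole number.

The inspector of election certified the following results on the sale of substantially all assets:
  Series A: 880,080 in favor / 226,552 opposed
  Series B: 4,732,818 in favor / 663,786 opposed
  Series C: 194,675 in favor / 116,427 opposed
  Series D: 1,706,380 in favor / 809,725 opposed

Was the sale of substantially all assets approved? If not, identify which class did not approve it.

Series A: 2/3 of 1319862 = 879908; 879,908 required, 880,080 in favor — approved.
Series B: 2/3 of 7097419 = 4731612.67, rounded up to 4731613; 4,731,613 required, 4,732,818 in favor — approved.
Series C: a majority of 389160 is 194581; 194,581 required, 194,675 in favor — approved.
Series D: 3/5 of 2843411 = 1706046.60, rounded up to 1706047; 1,706,047 required, 1,706,380 in favor — approved.

Approved — every class gave the required vote.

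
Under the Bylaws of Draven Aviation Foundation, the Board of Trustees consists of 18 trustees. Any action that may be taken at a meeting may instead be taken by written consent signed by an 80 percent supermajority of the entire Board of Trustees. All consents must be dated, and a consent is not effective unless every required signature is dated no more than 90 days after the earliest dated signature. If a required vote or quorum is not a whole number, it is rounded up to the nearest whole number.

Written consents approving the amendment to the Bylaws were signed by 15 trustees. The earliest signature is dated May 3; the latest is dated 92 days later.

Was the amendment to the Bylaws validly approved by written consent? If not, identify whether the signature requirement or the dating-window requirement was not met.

Not effective — dating-window requirement not satisfied.

Signatures required: an 80 percent supermajority of 18 — 4/5 of 18 = 14.40, rounded up to 15, so 15 needed; 15 signed. Sufficient.
Dating window: the latest signature is 92 days after the earliest; the limit is 90 days. Outside the window.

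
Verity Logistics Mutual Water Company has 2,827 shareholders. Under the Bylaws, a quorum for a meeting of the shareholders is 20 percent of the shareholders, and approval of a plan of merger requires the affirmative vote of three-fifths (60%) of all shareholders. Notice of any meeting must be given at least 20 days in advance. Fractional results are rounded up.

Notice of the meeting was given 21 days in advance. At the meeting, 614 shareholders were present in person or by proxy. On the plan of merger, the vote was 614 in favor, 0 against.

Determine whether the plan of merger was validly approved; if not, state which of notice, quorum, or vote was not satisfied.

Invalid — vote requirement not satisfied.

Notice: 21 days given; 20 required. Satisfied.
Quorum: 20% of 2,827 = 565.40, rounded up to 566; 614 present. Satisfied.
Vote: requires three-fifths of all shareholders (2,827); 3/5 of 2827 = 1696.20, rounded up to 1697, so 1,697 needed; 614 in favor. Not satisfied.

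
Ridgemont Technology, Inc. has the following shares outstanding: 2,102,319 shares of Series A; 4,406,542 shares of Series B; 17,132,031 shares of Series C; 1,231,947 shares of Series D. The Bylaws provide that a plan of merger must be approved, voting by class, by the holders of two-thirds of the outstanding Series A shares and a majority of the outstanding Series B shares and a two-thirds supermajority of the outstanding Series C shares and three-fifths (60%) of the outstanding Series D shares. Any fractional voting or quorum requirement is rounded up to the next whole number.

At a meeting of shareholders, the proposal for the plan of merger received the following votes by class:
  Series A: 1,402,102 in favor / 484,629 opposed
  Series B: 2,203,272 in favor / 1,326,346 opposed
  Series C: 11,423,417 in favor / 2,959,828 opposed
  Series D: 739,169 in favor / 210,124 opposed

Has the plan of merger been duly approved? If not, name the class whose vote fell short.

Approved — every class gave the required vote.

Series A: 2/3 of 2102319 = 1401546; 1,401,546 required, 1,402,102 in favor — approved.
Series B: a majority of 4406542 is 2203272; 2,203,272 required, 2,203,272 in favor — approved.
Series C: 2/3 of 17132031 = 11421354; 11,421,354 required, 11,423,417 in favor — approved.
Series D: 3/5 of 1231947 = 739168.20, rounded up to 739169; 739,169 required, 739,169 in favor — approved.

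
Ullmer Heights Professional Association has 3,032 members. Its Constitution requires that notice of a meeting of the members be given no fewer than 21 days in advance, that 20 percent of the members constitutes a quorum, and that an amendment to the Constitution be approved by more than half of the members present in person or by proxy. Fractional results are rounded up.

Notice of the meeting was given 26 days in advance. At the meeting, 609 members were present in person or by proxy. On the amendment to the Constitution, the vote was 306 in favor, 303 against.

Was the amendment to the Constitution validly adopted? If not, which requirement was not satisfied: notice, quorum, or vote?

Valid — all requirements satisfied.

Notice: 26 days given; 21 required. Satisfied.
Quorum: 20% of 3,032 = 606.40, rounded up to 607; 609 present. Satisfied.
Vote: requires a majority of those present (609); a majority of 609 is 305, so 305 needed; 306 in favor. Satisfied.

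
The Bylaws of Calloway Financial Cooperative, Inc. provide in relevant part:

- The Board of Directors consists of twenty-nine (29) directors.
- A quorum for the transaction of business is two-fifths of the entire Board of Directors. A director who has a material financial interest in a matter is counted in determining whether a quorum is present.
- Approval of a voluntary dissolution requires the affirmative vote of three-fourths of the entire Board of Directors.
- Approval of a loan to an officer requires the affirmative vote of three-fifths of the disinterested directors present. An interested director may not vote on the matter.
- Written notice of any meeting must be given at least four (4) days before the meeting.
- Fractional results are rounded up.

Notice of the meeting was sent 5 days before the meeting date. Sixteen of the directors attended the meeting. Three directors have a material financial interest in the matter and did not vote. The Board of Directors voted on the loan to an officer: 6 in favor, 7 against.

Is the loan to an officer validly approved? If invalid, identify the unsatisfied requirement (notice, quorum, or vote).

Invalid — vote requirement not satisfied.

Notice: 5 days given; 4 required (5 ≥ 4). Satisfied.
Quorum: 16 present (interested directors count toward quorum); quorum is 12. Satisfied.
Vote: the loan to an officer requires three-fifths of the disinterested directors present (16 − 3 = 13). 3/5 of 13 = 7.80, rounded up to 8, so 8 affirmative votes are needed; 6 voted in favor. Not satisfied.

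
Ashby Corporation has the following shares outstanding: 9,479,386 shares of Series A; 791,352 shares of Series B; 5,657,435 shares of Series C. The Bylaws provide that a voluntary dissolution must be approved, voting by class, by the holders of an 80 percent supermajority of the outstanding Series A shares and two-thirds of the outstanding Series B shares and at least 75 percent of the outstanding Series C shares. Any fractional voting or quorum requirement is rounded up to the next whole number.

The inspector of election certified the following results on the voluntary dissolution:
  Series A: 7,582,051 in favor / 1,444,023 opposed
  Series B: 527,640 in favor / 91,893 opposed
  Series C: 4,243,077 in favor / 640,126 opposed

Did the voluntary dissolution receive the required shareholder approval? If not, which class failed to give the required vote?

Series A: 4/5 of 9479386 = 7583508.80, rounded up to 7583509; 7,583,509 required, 7,582,051 in favor — not approved.
Series B: 2/3 of 791352 = 527568; 527,568 required, 527,640 in favor — approved.
Series C: 3/4 of 5657435 = 4243076.25, rounded up to 4243077; 4,243,077 required, 4,243,077 in favor — approved.

Not approved — the Series A shares did not give the required vote.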